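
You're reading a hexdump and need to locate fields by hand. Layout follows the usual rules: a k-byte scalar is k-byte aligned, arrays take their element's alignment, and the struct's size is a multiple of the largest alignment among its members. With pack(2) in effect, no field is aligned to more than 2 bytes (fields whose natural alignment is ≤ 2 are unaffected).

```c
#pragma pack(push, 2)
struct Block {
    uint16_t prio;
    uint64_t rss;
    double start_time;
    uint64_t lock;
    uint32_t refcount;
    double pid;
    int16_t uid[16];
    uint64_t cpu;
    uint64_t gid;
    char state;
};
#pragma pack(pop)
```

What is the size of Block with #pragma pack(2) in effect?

88

prio at 0 (size 2, align 2) → ends 2
rss at 2 (size 8, align 2) → ends 10
start_time at 10 (size 8, align 2) → ends 18
lock at 18 (size 8, align 2) → ends 26
refcount at 26 (size 4, align 2) → ends 30
pid at 30 (size 8, align 2) → ends 38
uid at 38 (size 32, align 2) → ends 70
cpu at 70 (size 8, align 2) → ends 78
gid at 78 (size 8, align 2) → ends 86
state at 86 (size 1, align 1) → ends 87
tail pad 1 to reach multiple of 2
total 88 bytes, alignment 2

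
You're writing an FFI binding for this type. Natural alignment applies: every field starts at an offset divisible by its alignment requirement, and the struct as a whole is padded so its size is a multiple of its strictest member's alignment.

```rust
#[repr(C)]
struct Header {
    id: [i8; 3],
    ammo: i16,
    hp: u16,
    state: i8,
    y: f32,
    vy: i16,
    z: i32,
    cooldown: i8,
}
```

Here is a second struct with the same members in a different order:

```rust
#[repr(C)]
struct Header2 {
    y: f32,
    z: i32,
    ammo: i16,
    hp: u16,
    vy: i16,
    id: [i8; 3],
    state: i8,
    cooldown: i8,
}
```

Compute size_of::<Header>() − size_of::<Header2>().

8

@0: id [3B, align 1] → 3
+1 pad (align 2)
@4: ammo [2B, align 2] → 6
@6: hp [2B, align 2] → 8
@8: state [1B, align 1] → 9
+3 pad (align 4)
@12: y [4B, align 4] → 16
@16: vy [2B, align 2] → 18
+2 pad (align 4)
@20: z [4B, align 4] → 24
@24: cooldown [1B, align 1] → 25
+3 tail pad (align 4)
size 28, align 4
— Header2 —
@0: y [4B, align 4] → 4
@4: z [4B, align 4] → 8
@8: ammo [2B, align 2] → 10
@10: hp [2B, align 2] → 12
@12: vy [2B, align 2] → 14
@14: id [3B, align 1] → 17
@17: state [1B, align 1] → 18
@18: cooldown [1B, align 1] → 19
+1 tail pad (align 4)
size 20, align 4
28 − 20 = 8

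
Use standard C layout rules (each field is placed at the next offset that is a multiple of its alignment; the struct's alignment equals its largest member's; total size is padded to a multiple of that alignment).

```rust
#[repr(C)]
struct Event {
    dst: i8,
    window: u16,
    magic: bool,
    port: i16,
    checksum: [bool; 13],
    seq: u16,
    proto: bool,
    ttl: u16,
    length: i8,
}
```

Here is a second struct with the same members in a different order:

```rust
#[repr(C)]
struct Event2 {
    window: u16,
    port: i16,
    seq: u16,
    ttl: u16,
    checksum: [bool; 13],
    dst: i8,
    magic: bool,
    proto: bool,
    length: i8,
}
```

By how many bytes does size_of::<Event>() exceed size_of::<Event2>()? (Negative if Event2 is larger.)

4

dst at 0 (size 1, align 1) → ends 1
pad 1 to align 2 for window
window at 2 (size 2, align 2) → ends 4
magic at 4 (size 1, align 1) → ends 5
pad 1 to align 2 for port
port at 6 (size 2, align 2) → ends 8
checksum at 8 (size 13, align 1) → ends 21
pad 1 to align 2 for seq
seq at 22 (size 2, align 2) → ends 24
proto at 24 (size 1, align 1) → ends 25
pad 1 to align 2 for ttl
ttl at 26 (size 2, align 2) → ends 28
length at 28 (size 1, align 1) → ends 29
tail pad 1 to reach multiple of 2
total 30 bytes, alignment 2
— Event2 —
window at 0 (size 2, align 2) → ends 2
port at 2 (size 2, align 2) → ends 4
seq at 4 (size 2, align 2) → ends 6
ttl at 6 (size 2, align 2) → ends 8
checksum at 8 (size 13, align 1) → ends 21
dst at 21 (size 1, align 1) → ends 22
magic at 22 (size 1, align 1) → ends 23
proto at 23 (size 1, align 1) → ends 24
length at 24 (size 1, align 1) → ends 25
tail pad 1 to reach multiple of 2
total 26 bytes, alignment 2
30 − 26 = 4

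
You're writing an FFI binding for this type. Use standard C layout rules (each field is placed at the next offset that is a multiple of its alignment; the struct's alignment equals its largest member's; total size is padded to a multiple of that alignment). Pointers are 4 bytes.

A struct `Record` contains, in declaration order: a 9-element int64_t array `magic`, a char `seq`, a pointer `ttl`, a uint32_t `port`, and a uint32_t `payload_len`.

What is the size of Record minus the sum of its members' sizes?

3

@0: magic [72B, align 8] → 72
@72: seq [1B, align 1] → 73
+3 pad (align 4)
@76: ttl [4B, align 4] → 80
@80: port [4B, align 4] → 84
@84: payload_len [4B, align 4] → 88
size 88, align 8
data bytes 85, size 88 → padding 3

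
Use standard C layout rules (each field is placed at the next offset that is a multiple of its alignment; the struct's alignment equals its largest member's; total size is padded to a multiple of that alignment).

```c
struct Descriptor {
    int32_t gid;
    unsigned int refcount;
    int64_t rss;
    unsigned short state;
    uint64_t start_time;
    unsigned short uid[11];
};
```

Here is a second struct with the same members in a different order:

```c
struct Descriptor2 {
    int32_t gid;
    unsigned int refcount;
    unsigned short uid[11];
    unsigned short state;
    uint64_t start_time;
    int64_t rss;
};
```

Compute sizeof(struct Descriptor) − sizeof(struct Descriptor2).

0..4  gid  (4B, 4-aligned)
4..8  refcount  (4B, 4-aligned)
8..16  rss  (8B, 8-aligned)
16..18  state  (2B, 2-aligned)
18..24  -- padding (6B)
24..32  start_time  (8B, 8-aligned)
32..54  uid  (22B, 2-aligned)
54..56  -- tail padding (2B)
sizeof = 56, alignof = 8
— Descriptor2 —
0..4  gid  (4B, 4-aligned)
4..8  refcount  (4B, 4-aligned)
8..30  uid  (22B, 2-aligned)
30..32  state  (2B, 2-aligned)
32..40  start_time  (8B, 8-aligned)
40..48  rss  (8B, 8-aligned)
sizeof = 48, alignof = 8
56 − 48 = 8

8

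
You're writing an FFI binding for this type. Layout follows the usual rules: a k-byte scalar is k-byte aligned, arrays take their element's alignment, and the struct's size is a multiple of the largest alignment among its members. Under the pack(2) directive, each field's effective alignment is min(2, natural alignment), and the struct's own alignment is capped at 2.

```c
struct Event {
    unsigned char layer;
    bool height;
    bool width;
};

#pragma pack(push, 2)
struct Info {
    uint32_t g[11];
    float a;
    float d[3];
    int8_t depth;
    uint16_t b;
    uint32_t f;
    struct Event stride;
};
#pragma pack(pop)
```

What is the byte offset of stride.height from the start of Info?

Event: @0: layer [1B, align 1] → 1; @1: height [1B, align 1] → 2; @2: width [1B, align 1] → 3; size 3, align 1
@0: g [44B, align 2] → 44
@44: a [4B, align 2] → 48
@48: d [12B, align 2] → 60
@60: depth [1B, align 1] → 61
+1 pad (align 2)
@62: b [2B, align 2] → 64
@64: f [4B, align 2] → 68
@68: stride [3B, align 1] → 71
within Event: height at 1
68 + 1 = 69

69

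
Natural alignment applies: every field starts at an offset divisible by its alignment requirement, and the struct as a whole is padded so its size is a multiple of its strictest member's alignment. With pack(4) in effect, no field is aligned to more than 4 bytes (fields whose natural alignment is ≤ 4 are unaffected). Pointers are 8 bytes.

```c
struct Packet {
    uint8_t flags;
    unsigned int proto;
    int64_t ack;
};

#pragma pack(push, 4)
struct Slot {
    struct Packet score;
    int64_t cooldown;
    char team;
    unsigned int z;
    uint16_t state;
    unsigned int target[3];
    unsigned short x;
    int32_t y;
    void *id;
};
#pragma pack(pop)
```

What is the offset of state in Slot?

Packet: 0..1  flags  (1B, 1-aligned); 1..4  -- padding (3B); 4..8  proto  (4B, 4-aligned); 8..16  ack  (8B, 8-aligned); sizeof = 16, alignof = 8
0..16  score  (16B, 4-aligned)
16..24  cooldown  (8B, 4-aligned)
24..25  team  (1B, 1-aligned)
25..28  -- padding (3B)
28..32  z  (4B, 4-aligned)
32..34  state  (2B, 2-aligned)

32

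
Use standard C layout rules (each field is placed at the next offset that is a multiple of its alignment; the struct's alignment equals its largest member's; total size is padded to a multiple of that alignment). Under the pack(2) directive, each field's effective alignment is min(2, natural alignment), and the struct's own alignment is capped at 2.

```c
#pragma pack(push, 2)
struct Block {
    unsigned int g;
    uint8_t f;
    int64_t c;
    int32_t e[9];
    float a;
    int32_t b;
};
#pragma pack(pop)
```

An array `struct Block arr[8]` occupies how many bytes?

464

@0: g [4B, align 2] → 4
@4: f [1B, align 1] → 5
+1 pad (align 2)
@6: c [8B, align 2] → 14
@14: e [36B, align 2] → 50
@50: a [4B, align 2] → 54
@54: b [4B, align 2] → 58
size 58, align 2
array of 8: 8 × 58 = 464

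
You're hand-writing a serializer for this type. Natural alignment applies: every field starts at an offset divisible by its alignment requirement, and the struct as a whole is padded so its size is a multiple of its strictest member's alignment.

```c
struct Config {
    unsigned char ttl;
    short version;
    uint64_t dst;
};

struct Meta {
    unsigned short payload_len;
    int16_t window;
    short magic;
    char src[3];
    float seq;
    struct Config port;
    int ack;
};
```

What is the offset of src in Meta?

6

Config: ttl at 0 (size 1, align 1) → ends 1; pad 1 to align 2 for version; version at 2 (size 2, align 2) → ends 4; pad 4 to align 8 for dst; dst at 8 (size 8, align 8) → ends 16; total 16 bytes, alignment 8
payload_len at 0 (size 2, align 2) → ends 2
window at 2 (size 2, align 2) → ends 4
magic at 4 (size 2, align 2) → ends 6
src at 6 (size 3, align 1) → ends 9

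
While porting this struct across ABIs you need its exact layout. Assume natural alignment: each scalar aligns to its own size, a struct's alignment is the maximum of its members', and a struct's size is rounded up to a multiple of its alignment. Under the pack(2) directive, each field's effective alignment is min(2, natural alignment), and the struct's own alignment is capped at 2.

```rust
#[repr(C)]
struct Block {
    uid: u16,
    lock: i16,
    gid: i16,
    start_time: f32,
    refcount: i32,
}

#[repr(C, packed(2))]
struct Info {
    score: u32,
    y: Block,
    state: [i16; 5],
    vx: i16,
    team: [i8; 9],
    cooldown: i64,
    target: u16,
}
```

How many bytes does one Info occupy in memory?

52

Block: 0..2  uid  (2B, 2-aligned); 2..4  lock  (2B, 2-aligned); 4..6  gid  (2B, 2-aligned); 6..8  -- padding (2B); 8..12  start_time  (4B, 4-aligned); 12..16  refcount  (4B, 4-aligned); sizeof = 16, alignof = 4
0..4  score  (4B, 2-aligned)
4..20  y  (16B, 2-aligned)
20..30  state  (10B, 2-aligned)
30..32  vx  (2B, 2-aligned)
32..41  team  (9B, 1-aligned)
41..42  -- padding (1B)
42..50  cooldown  (8B, 2-aligned)
50..52  target  (2B, 2-aligned)
sizeof = 52, alignof = 2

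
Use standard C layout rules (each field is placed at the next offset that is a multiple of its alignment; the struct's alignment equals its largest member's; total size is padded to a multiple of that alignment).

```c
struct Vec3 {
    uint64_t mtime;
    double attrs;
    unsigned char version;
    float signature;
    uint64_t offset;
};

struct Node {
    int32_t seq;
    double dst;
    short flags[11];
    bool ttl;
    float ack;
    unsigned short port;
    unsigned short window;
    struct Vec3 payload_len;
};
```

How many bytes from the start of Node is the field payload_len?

Vec3: mtime at 0 (size 8, align 8) → ends 8; attrs at 8 (size 8, align 8) → ends 16; version at 16 (size 1, align 1) → ends 17; pad 3 to align 4 for signature; signature at 20 (size 4, align 4) → ends 24; offset at 24 (size 8, align 8) → ends 32; total 32 bytes, alignment 8
seq at 0 (size 4, align 4) → ends 4
pad 4 to align 8 for dst
dst at 8 (size 8, align 8) → ends 16
flags at 16 (size 22, align 2) → ends 38
ttl at 38 (size 1, align 1) → ends 39
pad 1 to align 4 for ack
ack at 40 (size 4, align 4) → ends 44
port at 44 (size 2, align 2) → ends 46
window at 46 (size 2, align 2) → ends 48
payload_len at 48 (size 32, align 8) → ends 80

48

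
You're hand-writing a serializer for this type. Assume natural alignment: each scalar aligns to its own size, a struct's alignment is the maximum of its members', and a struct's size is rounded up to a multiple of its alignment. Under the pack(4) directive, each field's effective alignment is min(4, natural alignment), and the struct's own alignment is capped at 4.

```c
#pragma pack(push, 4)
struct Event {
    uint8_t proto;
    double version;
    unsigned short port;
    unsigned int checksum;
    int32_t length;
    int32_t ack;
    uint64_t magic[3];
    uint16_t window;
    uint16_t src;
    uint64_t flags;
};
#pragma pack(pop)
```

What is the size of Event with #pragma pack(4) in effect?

64

@0: proto [1B, align 1] → 1
+3 pad (align 4)
@4: version [8B, align 4] → 12
@12: port [2B, align 2] → 14
+2 pad (align 4)
@16: checksum [4B, align 4] → 20
@20: length [4B, align 4] → 24
@24: ack [4B, align 4] → 28
@28: magic [24B, align 4] → 52
@52: window [2B, align 2] → 54
@54: src [2B, align 2] → 56
@56: flags [8B, align 4] → 64
size 64, align 4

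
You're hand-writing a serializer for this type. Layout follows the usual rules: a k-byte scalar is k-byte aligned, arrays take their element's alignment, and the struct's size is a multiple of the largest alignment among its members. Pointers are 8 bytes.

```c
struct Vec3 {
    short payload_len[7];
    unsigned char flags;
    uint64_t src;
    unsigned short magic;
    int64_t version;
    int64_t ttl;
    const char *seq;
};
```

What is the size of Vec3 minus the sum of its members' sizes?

7

@0: payload_len [14B, align 2] → 14
@14: flags [1B, align 1] → 15
+1 pad (align 8)
@16: src [8B, align 8] → 24
@24: magic [2B, align 2] → 26
+6 pad (align 8)
@32: version [8B, align 8] → 40
@40: ttl [8B, align 8] → 48
@48: seq [8B, align 8] → 56
size 56, align 8
data bytes 49, size 56 → padding 7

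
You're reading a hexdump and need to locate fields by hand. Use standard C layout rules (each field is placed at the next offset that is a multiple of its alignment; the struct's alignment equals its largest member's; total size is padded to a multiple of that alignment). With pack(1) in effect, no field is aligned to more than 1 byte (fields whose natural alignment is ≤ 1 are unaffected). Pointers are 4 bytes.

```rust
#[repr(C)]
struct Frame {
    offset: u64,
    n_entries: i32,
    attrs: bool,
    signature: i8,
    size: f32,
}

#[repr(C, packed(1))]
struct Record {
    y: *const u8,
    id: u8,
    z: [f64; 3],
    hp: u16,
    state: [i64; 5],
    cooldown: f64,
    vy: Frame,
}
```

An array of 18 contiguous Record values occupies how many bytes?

1854

Frame: @0: offset [8B, align 8] → 8; @8: n_entries [4B, align 4] → 12; @12: attrs [1B, align 1] → 13; @13: signature [1B, align 1] → 14; +2 pad (align 4); @16: size [4B, align 4] → 20; +4 tail pad (align 8); size 24, align 8
@0: y [4B, align 1] → 4
@4: id [1B, align 1] → 5
@5: z [24B, align 1] → 29
@29: hp [2B, align 1] → 31
@31: state [40B, align 1] → 71
@71: cooldown [8B, align 1] → 79
@79: vy [24B, align 1] → 103
size 103, align 1
array of 18: 18 × 103 = 1854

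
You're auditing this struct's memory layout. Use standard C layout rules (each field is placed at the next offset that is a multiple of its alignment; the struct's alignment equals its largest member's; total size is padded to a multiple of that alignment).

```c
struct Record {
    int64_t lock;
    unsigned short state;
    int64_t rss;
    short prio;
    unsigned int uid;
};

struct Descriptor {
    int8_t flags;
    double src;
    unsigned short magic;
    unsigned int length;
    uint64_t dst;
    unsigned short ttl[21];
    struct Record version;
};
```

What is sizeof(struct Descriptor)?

112

Record: 0..8  lock  (8B, 8-aligned); 8..10  state  (2B, 2-aligned); 10..16  -- padding (6B); 16..24  rss  (8B, 8-aligned); 24..26  prio  (2B, 2-aligned); 26..28  -- padding (2B); 28..32  uid  (4B, 4-aligned); sizeof = 32, alignof = 8
0..1  flags  (1B, 1-aligned)
1..8  -- padding (7B)
8..16  src  (8B, 8-aligned)
16..18  magic  (2B, 2-aligned)
18..20  -- padding (2B)
20..24  length  (4B, 4-aligned)
24..32  dst  (8B, 8-aligned)
32..74  ttl  (42B, 2-aligned)
74..80  -- padding (6B)
80..112  version  (32B, 8-aligned)
sizeof = 112, alignof = 8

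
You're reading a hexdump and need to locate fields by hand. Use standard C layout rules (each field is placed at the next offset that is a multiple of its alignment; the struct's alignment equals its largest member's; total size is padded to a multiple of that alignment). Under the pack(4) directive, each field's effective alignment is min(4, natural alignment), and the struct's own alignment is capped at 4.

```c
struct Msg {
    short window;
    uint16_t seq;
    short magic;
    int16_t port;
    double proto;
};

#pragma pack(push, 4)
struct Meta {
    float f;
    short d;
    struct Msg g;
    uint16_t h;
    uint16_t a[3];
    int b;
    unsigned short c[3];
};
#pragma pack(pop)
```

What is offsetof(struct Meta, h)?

24

Msg: @0: window [2B, align 2] → 2; @2: seq [2B, align 2] → 4; @4: magic [2B, align 2] → 6; @6: port [2B, align 2] → 8; @8: proto [8B, align 8] → 16; size 16, align 8
@0: f [4B, align 4] → 4
@4: d [2B, align 2] → 6
+2 pad (align 4)
@8: g [16B, align 4] → 24
@24: h [2B, align 2] → 26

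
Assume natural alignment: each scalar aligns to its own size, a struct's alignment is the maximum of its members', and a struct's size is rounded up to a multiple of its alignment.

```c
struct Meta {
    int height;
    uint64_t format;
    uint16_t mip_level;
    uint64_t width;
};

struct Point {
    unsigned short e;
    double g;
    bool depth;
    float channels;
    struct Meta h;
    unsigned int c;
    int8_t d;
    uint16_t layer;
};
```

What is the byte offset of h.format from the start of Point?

Meta: 0..4  height  (4B, 4-aligned); 4..8  -- padding (4B); 8..16  format  (8B, 8-aligned); 16..18  mip_level  (2B, 2-aligned); 18..24  -- padding (6B); 24..32  width  (8B, 8-aligned); sizeof = 32, alignof = 8
0..2  e  (2B, 2-aligned)
2..8  -- padding (6B)
8..16  g  (8B, 8-aligned)
16..17  depth  (1B, 1-aligned)
17..20  -- padding (3B)
20..24  channels  (4B, 4-aligned)
24..56  h  (32B, 8-aligned)
within Meta: format at 8
24 + 8 = 32

32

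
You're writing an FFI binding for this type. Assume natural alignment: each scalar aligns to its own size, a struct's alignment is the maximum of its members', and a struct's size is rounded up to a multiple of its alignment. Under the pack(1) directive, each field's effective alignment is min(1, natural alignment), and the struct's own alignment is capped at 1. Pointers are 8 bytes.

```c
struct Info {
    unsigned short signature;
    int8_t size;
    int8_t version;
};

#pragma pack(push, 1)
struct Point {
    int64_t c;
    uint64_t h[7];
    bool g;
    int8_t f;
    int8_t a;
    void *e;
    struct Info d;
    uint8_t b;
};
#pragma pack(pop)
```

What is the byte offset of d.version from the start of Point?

Info: @0: signature [2B, align 2] → 2; @2: size [1B, align 1] → 3; @3: version [1B, align 1] → 4; size 4, align 2
@0: c [8B, align 1] → 8
@8: h [56B, align 1] → 64
@64: g [1B, align 1] → 65
@65: f [1B, align 1] → 66
@66: a [1B, align 1] → 67
@67: e [8B, align 1] → 75
@75: d [4B, align 1] → 79
within Info: version at 3
75 + 3 = 78

78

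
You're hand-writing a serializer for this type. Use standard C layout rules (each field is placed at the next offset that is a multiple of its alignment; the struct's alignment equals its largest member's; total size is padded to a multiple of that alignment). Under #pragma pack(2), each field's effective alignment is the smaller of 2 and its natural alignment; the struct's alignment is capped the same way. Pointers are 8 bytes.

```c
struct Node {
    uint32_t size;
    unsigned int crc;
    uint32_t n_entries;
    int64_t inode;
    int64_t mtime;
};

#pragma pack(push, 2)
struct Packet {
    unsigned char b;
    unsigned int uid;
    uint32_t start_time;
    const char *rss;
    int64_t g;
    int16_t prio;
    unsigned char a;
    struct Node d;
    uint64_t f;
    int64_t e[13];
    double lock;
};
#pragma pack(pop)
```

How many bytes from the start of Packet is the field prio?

26

Node: 0..4  size  (4B, 4-aligned); 4..8  crc  (4B, 4-aligned); 8..12  n_entries  (4B, 4-aligned); 12..16  -- padding (4B); 16..24  inode  (8B, 8-aligned); 24..32  mtime  (8B, 8-aligned); sizeof = 32, alignof = 8
0..1  b  (1B, 1-aligned)
1..2  -- padding (1B)
2..6  uid  (4B, 2-aligned)
6..10  start_time  (4B, 2-aligned)
10..18  rss  (8B, 2-aligned)
18..26  g  (8B, 2-aligned)
26..28  prio  (2B, 2-aligned)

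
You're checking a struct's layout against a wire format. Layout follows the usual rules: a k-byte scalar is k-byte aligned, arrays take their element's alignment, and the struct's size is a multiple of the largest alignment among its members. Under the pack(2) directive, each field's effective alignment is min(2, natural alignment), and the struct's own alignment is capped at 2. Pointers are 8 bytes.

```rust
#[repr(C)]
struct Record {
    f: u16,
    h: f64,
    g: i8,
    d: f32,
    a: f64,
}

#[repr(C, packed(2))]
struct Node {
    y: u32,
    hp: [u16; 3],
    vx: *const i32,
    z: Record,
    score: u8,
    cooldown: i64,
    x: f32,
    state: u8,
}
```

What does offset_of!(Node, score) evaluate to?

50

Record: f at 0 (size 2, align 2) → ends 2; pad 6 to align 8 for h; h at 8 (size 8, align 8) → ends 16; g at 16 (size 1, align 1) → ends 17; pad 3 to align 4 for d; d at 20 (size 4, align 4) → ends 24; a at 24 (size 8, align 8) → ends 32; total 32 bytes, alignment 8
y at 0 (size 4, align 2) → ends 4
hp at 4 (size 6, align 2) → ends 10
vx at 10 (size 8, align 2) → ends 18
z at 18 (size 32, align 2) → ends 50
score at 50 (size 1, align 1) → ends 51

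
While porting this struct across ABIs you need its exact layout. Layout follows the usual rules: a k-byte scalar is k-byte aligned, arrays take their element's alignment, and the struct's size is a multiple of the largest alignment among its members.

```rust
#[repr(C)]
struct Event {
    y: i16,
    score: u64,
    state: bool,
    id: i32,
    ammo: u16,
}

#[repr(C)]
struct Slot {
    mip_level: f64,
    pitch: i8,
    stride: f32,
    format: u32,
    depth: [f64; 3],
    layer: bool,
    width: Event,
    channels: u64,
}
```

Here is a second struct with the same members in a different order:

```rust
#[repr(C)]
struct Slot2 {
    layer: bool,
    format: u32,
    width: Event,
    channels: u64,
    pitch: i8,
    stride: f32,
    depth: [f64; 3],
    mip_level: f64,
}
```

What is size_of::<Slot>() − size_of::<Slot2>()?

8

Event: y at 0 (size 2, align 2) → ends 2; pad 6 to align 8 for score; score at 8 (size 8, align 8) → ends 16; state at 16 (size 1, align 1) → ends 17; pad 3 to align 4 for id; id at 20 (size 4, align 4) → ends 24; ammo at 24 (size 2, align 2) → ends 26; tail pad 6 to reach multiple of 8; total 32 bytes, alignment 8
mip_level at 0 (size 8, align 8) → ends 8
pitch at 8 (size 1, align 1) → ends 9
pad 3 to align 4 for stride
stride at 12 (size 4, align 4) → ends 16
format at 16 (size 4, align 4) → ends 20
pad 4 to align 8 for depth
depth at 24 (size 24, align 8) → ends 48
layer at 48 (size 1, align 1) → ends 49
pad 7 to align 8 for width
width at 56 (size 32, align 8) → ends 88
channels at 88 (size 8, align 8) → ends 96
total 96 bytes, alignment 8
— Slot2 —
layer at 0 (size 1, align 1) → ends 1
pad 3 to align 4 for format
format at 4 (size 4, align 4) → ends 8
width at 8 (size 32, align 8) → ends 40
channels at 40 (size 8, align 8) → ends 48
pitch at 48 (size 1, align 1) → ends 49
pad 3 to align 4 for stride
stride at 52 (size 4, align 4) → ends 56
depth at 56 (size 24, align 8) → ends 80
mip_level at 80 (size 8, align 8) → ends 88
total 88 bytes, alignment 8
96 − 88 = 8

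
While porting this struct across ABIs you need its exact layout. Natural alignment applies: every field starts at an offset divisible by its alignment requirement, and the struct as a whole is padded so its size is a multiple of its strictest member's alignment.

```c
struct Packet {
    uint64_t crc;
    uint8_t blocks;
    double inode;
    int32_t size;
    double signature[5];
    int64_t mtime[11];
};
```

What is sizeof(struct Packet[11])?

@0: crc [8B, align 8] → 8
@8: blocks [1B, align 1] → 9
+7 pad (align 8)
@16: inode [8B, align 8] → 24
@24: size [4B, align 4] → 28
+4 pad (align 8)
@32: signature [40B, align 8] → 72
@72: mtime [88B, align 8] → 160
size 160, align 8
array of 11: 11 × 160 = 1760

1760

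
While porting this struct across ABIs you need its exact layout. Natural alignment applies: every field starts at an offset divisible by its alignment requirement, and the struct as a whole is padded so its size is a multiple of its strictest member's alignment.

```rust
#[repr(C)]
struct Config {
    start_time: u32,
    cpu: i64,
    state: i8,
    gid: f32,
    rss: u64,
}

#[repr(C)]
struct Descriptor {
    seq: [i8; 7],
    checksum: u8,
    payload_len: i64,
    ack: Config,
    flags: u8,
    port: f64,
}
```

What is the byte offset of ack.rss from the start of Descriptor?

40

Config: @0: start_time [4B, align 4] → 4; +4 pad (align 8); @8: cpu [8B, align 8] → 16; @16: state [1B, align 1] → 17; +3 pad (align 4); @20: gid [4B, align 4] → 24; @24: rss [8B, align 8] → 32; size 32, align 8
@0: seq [7B, align 1] → 7
@7: checksum [1B, align 1] → 8
@8: payload_len [8B, align 8] → 16
@16: ack [32B, align 8] → 48
within Config: rss at 24
16 + 24 = 40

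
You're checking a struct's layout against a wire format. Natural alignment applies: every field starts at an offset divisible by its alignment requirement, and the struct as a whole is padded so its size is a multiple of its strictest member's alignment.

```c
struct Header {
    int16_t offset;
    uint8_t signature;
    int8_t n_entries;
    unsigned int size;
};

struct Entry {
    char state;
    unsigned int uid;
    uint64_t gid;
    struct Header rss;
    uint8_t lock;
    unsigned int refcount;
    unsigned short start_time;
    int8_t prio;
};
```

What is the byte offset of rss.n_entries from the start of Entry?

Header: @0: offset [2B, align 2] → 2; @2: signature [1B, align 1] → 3; @3: n_entries [1B, align 1] → 4; @4: size [4B, align 4] → 8; size 8, align 4
@0: state [1B, align 1] → 1
+3 pad (align 4)
@4: uid [4B, align 4] → 8
@8: gid [8B, align 8] → 16
@16: rss [8B, align 4] → 24
within Header: n_entries at 3
16 + 3 = 19

19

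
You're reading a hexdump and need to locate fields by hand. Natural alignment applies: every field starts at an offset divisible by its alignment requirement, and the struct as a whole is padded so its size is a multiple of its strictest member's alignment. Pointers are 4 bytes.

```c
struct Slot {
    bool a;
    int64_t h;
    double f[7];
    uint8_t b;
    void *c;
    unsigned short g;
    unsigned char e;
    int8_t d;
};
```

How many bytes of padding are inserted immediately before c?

3

a at 0 (size 1, align 1) → ends 1
pad 7 to align 8 for h
h at 8 (size 8, align 8) → ends 16
f at 16 (size 56, align 8) → ends 72
b at 72 (size 1, align 1) → ends 73
pad 3 to align 4 for c
c at 76 (size 4, align 4) → ends 80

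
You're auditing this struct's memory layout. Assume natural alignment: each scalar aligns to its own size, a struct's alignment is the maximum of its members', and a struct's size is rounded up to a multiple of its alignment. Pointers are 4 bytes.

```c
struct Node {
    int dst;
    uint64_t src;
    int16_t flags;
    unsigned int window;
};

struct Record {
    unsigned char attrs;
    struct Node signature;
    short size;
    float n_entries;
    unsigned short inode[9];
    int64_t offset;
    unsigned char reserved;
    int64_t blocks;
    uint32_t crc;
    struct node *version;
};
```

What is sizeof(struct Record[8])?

Node: 0..4  dst  (4B, 4-aligned); 4..8  -- padding (4B); 8..16  src  (8B, 8-aligned); 16..18  flags  (2B, 2-aligned); 18..20  -- padding (2B); 20..24  window  (4B, 4-aligned); sizeof = 24, alignof = 8
0..1  attrs  (1B, 1-aligned)
1..8  -- padding (7B)
8..32  signature  (24B, 8-aligned)
32..34  size  (2B, 2-aligned)
34..36  -- padding (2B)
36..40  n_entries  (4B, 4-aligned)
40..58  inode  (18B, 2-aligned)
58..64  -- padding (6B)
64..72  offset  (8B, 8-aligned)
72..73  reserved  (1B, 1-aligned)
73..80  -- padding (7B)
80..88  blocks  (8B, 8-aligned)
88..92  crc  (4B, 4-aligned)
92..96  version  (4B, 4-aligned)
sizeof = 96, alignof = 8
array of 8: 8 × 96 = 768

768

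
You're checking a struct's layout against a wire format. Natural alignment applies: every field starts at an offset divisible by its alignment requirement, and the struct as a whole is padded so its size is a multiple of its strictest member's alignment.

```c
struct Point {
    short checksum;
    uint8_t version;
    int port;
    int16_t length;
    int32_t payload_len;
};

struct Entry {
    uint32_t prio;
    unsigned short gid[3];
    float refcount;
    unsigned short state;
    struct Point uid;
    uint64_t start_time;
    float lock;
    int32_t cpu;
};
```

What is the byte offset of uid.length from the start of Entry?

Point: checksum at 0 (size 2, align 2) → ends 2; version at 2 (size 1, align 1) → ends 3; pad 1 to align 4 for port; port at 4 (size 4, align 4) → ends 8; length at 8 (size 2, align 2) → ends 10; pad 2 to align 4 for payload_len; payload_len at 12 (size 4, align 4) → ends 16; total 16 bytes, alignment 4
prio at 0 (size 4, align 4) → ends 4
gid at 4 (size 6, align 2) → ends 10
pad 2 to align 4 for refcount
refcount at 12 (size 4, align 4) → ends 16
state at 16 (size 2, align 2) → ends 18
pad 2 to align 4 for uid
uid at 20 (size 16, align 4) → ends 36
within Point: length at 8
20 + 8 = 28

28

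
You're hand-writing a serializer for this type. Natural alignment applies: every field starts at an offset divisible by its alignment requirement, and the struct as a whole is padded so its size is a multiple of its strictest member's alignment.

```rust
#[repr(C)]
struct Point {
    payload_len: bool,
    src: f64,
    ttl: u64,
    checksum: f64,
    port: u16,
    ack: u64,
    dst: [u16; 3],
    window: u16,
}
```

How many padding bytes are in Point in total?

13

0..1  payload_len  (1B, 1-aligned)
1..8  -- padding (7B)
8..16  src  (8B, 8-aligned)
16..24  ttl  (8B, 8-aligned)
24..32  checksum  (8B, 8-aligned)
32..34  port  (2B, 2-aligned)
34..40  -- padding (6B)
40..48  ack  (8B, 8-aligned)
48..54  dst  (6B, 2-aligned)
54..56  window  (2B, 2-aligned)
sizeof = 56, alignof = 8
data bytes 43, size 56 → padding 13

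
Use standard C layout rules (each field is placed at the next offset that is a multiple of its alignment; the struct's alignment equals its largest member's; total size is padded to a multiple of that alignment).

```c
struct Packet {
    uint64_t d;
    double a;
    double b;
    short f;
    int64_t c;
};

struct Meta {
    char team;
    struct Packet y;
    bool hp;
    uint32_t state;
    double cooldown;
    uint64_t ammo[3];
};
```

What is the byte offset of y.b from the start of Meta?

Packet: @0: d [8B, align 8] → 8; @8: a [8B, align 8] → 16; @16: b [8B, align 8] → 24; @24: f [2B, align 2] → 26; +6 pad (align 8); @32: c [8B, align 8] → 40; size 40, align 8
@0: team [1B, align 1] → 1
+7 pad (align 8)
@8: y [40B, align 8] → 48
within Packet: b at 16
8 + 16 = 24

24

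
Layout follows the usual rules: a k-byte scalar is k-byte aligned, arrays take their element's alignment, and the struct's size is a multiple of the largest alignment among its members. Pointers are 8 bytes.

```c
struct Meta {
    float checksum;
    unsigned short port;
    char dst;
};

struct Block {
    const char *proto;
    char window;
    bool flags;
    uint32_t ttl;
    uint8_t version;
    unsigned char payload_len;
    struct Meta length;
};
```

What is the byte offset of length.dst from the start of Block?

Meta: @0: checksum [4B, align 4] → 4; @4: port [2B, align 2] → 6; @6: dst [1B, align 1] → 7; +1 tail pad (align 4); size 8, align 4
@0: proto [8B, align 8] → 8
@8: window [1B, align 1] → 9
@9: flags [1B, align 1] → 10
+2 pad (align 4)
@12: ttl [4B, align 4] → 16
@16: version [1B, align 1] → 17
@17: payload_len [1B, align 1] → 18
+2 pad (align 4)
@20: length [8B, align 4] → 28
within Meta: dst at 6
20 + 6 = 26

26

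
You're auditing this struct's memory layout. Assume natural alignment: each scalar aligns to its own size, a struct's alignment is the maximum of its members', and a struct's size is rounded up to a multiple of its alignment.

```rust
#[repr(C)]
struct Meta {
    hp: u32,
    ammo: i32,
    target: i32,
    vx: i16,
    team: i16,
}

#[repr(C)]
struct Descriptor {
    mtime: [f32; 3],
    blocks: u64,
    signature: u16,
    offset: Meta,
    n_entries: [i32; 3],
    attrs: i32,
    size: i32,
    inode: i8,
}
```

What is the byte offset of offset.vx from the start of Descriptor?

40

Meta: hp at 0 (size 4, align 4) → ends 4; ammo at 4 (size 4, align 4) → ends 8; target at 8 (size 4, align 4) → ends 12; vx at 12 (size 2, align 2) → ends 14; team at 14 (size 2, align 2) → ends 16; total 16 bytes, alignment 4
mtime at 0 (size 12, align 4) → ends 12
pad 4 to align 8 for blocks
blocks at 16 (size 8, align 8) → ends 24
signature at 24 (size 2, align 2) → ends 26
pad 2 to align 4 for offset
offset at 28 (size 16, align 4) → ends 44
within Meta: vx at 12
28 + 12 = 40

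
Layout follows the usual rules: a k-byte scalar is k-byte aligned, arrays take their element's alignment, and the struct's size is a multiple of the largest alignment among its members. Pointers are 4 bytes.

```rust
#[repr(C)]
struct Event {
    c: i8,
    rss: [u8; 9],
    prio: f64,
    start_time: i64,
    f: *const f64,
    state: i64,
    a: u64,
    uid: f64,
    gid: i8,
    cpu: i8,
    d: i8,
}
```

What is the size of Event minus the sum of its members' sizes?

0..1  c  (1B, 1-aligned)
1..10  rss  (9B, 1-aligned)
10..16  -- padding (6B)
16..24  prio  (8B, 8-aligned)
24..32  start_time  (8B, 8-aligned)
32..36  f  (4B, 4-aligned)
36..40  -- padding (4B)
40..48  state  (8B, 8-aligned)
48..56  a  (8B, 8-aligned)
56..64  uid  (8B, 8-aligned)
64..65  gid  (1B, 1-aligned)
65..66  cpu  (1B, 1-aligned)
66..67  d  (1B, 1-aligned)
67..72  -- tail padding (5B)
sizeof = 72, alignof = 8
data bytes 57, size 72 → padding 15

15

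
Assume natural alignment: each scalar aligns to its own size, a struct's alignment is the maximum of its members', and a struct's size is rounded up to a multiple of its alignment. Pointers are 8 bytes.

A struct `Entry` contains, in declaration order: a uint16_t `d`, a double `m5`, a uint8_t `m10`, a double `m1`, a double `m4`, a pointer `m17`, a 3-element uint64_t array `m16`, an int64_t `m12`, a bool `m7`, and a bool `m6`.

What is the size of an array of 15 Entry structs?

d at 0 (size 2, align 2) → ends 2
pad 6 to align 8 for m5
m5 at 8 (size 8, align 8) → ends 16
m10 at 16 (size 1, align 1) → ends 17
pad 7 to align 8 for m1
m1 at 24 (size 8, align 8) → ends 32
m4 at 32 (size 8, align 8) → ends 40
m17 at 40 (size 8, align 8) → ends 48
m16 at 48 (size 24, align 8) → ends 72
m12 at 72 (size 8, align 8) → ends 80
m7 at 80 (size 1, align 1) → ends 81
m6 at 81 (size 1, align 1) → ends 82
tail pad 6 to reach multiple of 8
total 88 bytes, alignment 8
array of 15: 15 × 88 = 1320

1320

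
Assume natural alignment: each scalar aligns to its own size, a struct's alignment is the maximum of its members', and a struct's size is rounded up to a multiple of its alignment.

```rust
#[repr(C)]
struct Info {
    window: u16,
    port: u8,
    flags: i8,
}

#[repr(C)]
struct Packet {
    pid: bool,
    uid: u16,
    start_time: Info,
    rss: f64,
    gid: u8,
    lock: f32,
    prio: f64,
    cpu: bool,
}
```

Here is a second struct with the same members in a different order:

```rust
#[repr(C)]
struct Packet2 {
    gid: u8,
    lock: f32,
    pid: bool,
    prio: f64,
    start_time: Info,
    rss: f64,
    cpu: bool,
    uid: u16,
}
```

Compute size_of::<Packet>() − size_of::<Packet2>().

-8

Info: 0..2  window  (2B, 2-aligned); 2..3  port  (1B, 1-aligned); 3..4  flags  (1B, 1-aligned); sizeof = 4, alignof = 2
0..1  pid  (1B, 1-aligned)
1..2  -- padding (1B)
2..4  uid  (2B, 2-aligned)
4..8  start_time  (4B, 2-aligned)
8..16  rss  (8B, 8-aligned)
16..17  gid  (1B, 1-aligned)
17..20  -- padding (3B)
20..24  lock  (4B, 4-aligned)
24..32  prio  (8B, 8-aligned)
32..33  cpu  (1B, 1-aligned)
33..40  -- tail padding (7B)
sizeof = 40, alignof = 8
— Packet2 —
0..1  gid  (1B, 1-aligned)
1..4  -- padding (3B)
4..8  lock  (4B, 4-aligned)
8..9  pid  (1B, 1-aligned)
9..16  -- padding (7B)
16..24  prio  (8B, 8-aligned)
24..28  start_time  (4B, 2-aligned)
28..32  -- padding (4B)
32..40  rss  (8B, 8-aligned)
40..41  cpu  (1B, 1-aligned)
41..42  -- padding (1B)
42..44  uid  (2B, 2-aligned)
44..48  -- tail padding (4B)
sizeof = 48, alignof = 8
40 − 48 = -8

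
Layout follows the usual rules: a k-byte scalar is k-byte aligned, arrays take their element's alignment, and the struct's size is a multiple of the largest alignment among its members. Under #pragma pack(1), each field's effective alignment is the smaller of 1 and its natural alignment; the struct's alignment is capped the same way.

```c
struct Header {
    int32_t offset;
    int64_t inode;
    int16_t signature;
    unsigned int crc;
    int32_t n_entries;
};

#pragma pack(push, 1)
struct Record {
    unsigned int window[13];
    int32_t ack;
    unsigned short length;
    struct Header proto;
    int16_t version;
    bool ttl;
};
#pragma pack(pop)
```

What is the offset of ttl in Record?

Header: 0..4  offset  (4B, 4-aligned); 4..8  -- padding (4B); 8..16  inode  (8B, 8-aligned); 16..18  signature  (2B, 2-aligned); 18..20  -- padding (2B); 20..24  crc  (4B, 4-aligned); 24..28  n_entries  (4B, 4-aligned); 28..32  -- tail padding (4B); sizeof = 32, alignof = 8
0..52  window  (52B, 1-aligned)
52..56  ack  (4B, 1-aligned)
56..58  length  (2B, 1-aligned)
58..90  proto  (32B, 1-aligned)
90..92  version  (2B, 1-aligned)
92..93  ttl  (1B, 1-aligned)

92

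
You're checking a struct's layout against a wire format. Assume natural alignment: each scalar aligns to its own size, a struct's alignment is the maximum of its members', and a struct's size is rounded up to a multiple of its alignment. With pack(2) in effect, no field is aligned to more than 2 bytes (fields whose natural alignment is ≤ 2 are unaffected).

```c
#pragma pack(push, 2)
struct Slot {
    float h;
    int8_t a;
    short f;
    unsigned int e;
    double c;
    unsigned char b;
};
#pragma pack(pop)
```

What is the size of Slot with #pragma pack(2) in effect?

22

0..4  h  (4B, 2-aligned)
4..5  a  (1B, 1-aligned)
5..6  -- padding (1B)
6..8  f  (2B, 2-aligned)
8..12  e  (4B, 2-aligned)
12..20  c  (8B, 2-aligned)
20..21  b  (1B, 1-aligned)
21..22  -- tail padding (1B)
sizeof = 22, alignof = 2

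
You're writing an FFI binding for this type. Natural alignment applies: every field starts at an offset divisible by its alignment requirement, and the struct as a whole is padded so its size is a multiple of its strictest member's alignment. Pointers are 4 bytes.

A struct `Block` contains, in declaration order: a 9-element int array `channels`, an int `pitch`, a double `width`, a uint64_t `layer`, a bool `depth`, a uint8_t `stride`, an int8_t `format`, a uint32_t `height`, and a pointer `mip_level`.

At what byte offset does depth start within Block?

0..36  channels  (36B, 4-aligned)
36..40  pitch  (4B, 4-aligned)
40..48  width  (8B, 8-aligned)
48..56  layer  (8B, 8-aligned)
56..57  depth  (1B, 1-aligned)

56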